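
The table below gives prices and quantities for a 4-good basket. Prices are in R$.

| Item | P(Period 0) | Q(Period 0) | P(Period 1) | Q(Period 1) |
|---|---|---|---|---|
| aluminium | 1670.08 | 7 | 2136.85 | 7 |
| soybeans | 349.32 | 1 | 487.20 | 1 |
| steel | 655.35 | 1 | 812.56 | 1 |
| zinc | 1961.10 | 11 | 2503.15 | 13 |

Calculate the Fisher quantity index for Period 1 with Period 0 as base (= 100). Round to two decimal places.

111.44

Laspeyres component (base-period weights):
ΣP(Period 0)Q(Period 1) = 1670.08×7 + 349.32×1 + 655.35×1 + 1961.10×13 = 11690.56 + 349.32 + 655.35 + 25494.3 = 38189.53
ΣP(Period 0)Q(Period 0) = 1670.08×7 + 349.32×1 + 655.35×1 + 1961.10×11 = 11690.56 + 349.32 + 655.35 + 21572.1 = 34267.33
L = 38189.53 / 34267.33 × 100 = 111.4459
Paasche component (current-period weights):
ΣP(Period 1)Q(Period 1) = 2136.85×7 + 487.20×1 + 812.56×1 + 2503.15×13 = 14957.95 + 487.2 + 812.56 + 32540.95 = 48798.66
ΣP(Period 1)Q(Period 0) = 2136.85×7 + 487.20×1 + 812.56×1 + 2503.15×11 = 14957.95 + 487.2 + 812.56 + 27534.65 = 43792.36
P = 48798.66 / 43792.36 × 100 = 111.4319
Fisher = √(L × P) = √(111.4459 × 111.4319) = 111.4389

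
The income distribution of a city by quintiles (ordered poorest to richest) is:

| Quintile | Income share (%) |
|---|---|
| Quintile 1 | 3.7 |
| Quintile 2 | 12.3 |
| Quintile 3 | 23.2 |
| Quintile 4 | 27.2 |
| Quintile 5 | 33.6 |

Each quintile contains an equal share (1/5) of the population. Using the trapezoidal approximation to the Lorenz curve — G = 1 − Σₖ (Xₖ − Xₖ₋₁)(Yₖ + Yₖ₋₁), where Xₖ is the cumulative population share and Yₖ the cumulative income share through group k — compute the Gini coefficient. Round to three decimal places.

0.299

Cumulative income shares Yₖ: 0.0370, 0.1600, 0.3920, 0.6640, 1.0000
Σ (Xₖ−Xₖ₋₁)(Yₖ+Yₖ₋₁) = (1/5)(0.0370+0.0000) + (1/5)(0.1600+0.0370) + (1/5)(0.3920+0.1600) + (1/5)(0.6640+0.3920) + (1/5)(1.0000+0.6640)
  = 0.0074 + 0.0394 + 0.1104 + 0.2112 + 0.3328 = 0.7012
G = 1 − 0.7012 = 0.2988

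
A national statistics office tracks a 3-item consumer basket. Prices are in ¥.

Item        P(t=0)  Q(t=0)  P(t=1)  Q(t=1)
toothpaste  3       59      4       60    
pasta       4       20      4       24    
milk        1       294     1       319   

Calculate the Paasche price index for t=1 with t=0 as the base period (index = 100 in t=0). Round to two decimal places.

110.08

Paasche price index uses current-period quantities as weights.
ΣP(t=1)·Q(t=1) = 4×60 + 4×24 + 1×319 = 240 + 96 + 319 = 655
ΣP(t=0)·Q(t=1) = 3×60 + 4×24 + 1×319 = 180 + 96 + 319 = 595
Index = 655 / 595 × 100 = 110.0840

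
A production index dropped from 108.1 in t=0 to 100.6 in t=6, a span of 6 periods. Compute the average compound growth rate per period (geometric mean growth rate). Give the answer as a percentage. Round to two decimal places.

Growth factor = (100.6/108.1)^(1/6) = (0.930620)^(1/6) = 0.988087
Growth rate = 0.988087 − 1 = -0.011913 = -1.1913%

-1.19%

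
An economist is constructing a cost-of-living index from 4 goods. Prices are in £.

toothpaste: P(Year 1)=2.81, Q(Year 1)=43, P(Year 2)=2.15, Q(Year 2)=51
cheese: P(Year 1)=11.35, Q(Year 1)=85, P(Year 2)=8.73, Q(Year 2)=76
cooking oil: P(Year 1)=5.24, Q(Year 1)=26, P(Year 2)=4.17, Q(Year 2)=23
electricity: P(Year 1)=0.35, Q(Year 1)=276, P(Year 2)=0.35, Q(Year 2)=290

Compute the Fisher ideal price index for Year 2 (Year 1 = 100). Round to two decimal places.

78.94

Laspeyres component (base-period weights):
ΣP(Year 2)Q(Year 1) = 2.15×43 + 8.73×85 + 4.17×26 + 0.35×276 = 92.45 + 742.05 + 108.42 + 96.6 = 1039.52
ΣP(Year 1)Q(Year 1) = 2.81×43 + 11.35×85 + 5.24×26 + 0.35×276 = 120.83 + 964.75 + 136.24 + 96.6 = 1318.42
L = 1039.52 / 1318.42 × 100 = 78.8459
Paasche component (current-period weights):
ΣP(Year 2)Q(Year 2) = 2.15×51 + 8.73×76 + 4.17×23 + 0.35×290 = 109.65 + 663.48 + 95.91 + 101.5 = 970.54
ΣP(Year 1)Q(Year 2) = 2.81×51 + 11.35×76 + 5.24×23 + 0.35×290 = 143.31 + 862.6 + 120.52 + 101.5 = 1227.93
P = 970.54 / 1227.93 × 100 = 79.0387
Fisher = √(L × P) = √(78.8459 × 79.0387) = 78.9422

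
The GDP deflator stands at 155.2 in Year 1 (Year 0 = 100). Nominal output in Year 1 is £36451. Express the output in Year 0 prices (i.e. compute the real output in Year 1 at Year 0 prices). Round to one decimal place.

Real = Nominal ÷ (Index/100) = 36451 ÷ (155.2/100)
     = 36451 ÷ 1.552 = 23486.4691

23486.5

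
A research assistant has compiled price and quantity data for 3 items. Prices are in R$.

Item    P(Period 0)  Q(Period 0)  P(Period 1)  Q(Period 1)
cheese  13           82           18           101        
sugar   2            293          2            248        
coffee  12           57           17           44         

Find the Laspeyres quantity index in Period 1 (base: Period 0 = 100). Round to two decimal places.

Laspeyres quantity index uses base-period prices as weights.
ΣP(Period 0)·Q(Period 1) = 13×101 + 2×248 + 12×44 = 1313 + 496 + 528 = 2337
ΣP(Period 0)·Q(Period 0) = 13×82 + 2×293 + 12×57 = 1066 + 586 + 684 = 2336
Index = 2337 / 2336 × 100 = 100.0428

100.04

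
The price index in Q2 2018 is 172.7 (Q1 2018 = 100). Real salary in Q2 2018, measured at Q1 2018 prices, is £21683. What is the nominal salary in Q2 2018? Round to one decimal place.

37446.5

Nominal = Real × (Index/100) = 21683 × (172.7/100)
        = 21683 × 1.727 = 37446.5410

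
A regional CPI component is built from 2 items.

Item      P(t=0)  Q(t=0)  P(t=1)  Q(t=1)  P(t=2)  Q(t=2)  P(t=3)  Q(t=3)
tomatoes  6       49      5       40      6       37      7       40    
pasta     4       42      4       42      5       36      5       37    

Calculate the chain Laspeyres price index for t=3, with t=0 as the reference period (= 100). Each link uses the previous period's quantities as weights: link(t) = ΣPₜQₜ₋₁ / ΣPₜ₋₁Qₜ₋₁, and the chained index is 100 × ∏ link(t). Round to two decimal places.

119.37

Link t=0→t=1:
ΣP(t=1)Q(t=0) = 5×49 + 4×42 = 245 + 168 = 413
ΣP(t=0)Q(t=0) = 6×49 + 4×42 = 294 + 168 = 462
link = 413/462 = 0.893939
Link t=1→t=2:
ΣP(t=2)Q(t=1) = 6×40 + 5×42 = 240 + 210 = 450
ΣP(t=1)Q(t=1) = 5×40 + 4×42 = 200 + 168 = 368
link = 450/368 = 1.222826
Link t=2→t=3:
ΣP(t=3)Q(t=2) = 7×37 + 5×36 = 259 + 180 = 439
ΣP(t=2)Q(t=2) = 6×37 + 5×36 = 222 + 180 = 402
link = 439/402 = 1.092040
Chained index = 100 × 0.893939 × 1.222826 × 1.092040 = 119.3744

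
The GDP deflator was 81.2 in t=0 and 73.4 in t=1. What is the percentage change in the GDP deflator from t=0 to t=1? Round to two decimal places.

-9.61%

Change = (73.4 − 81.2) / 81.2 × 100
       = -7.8 / 81.2 × 100 = -9.6059%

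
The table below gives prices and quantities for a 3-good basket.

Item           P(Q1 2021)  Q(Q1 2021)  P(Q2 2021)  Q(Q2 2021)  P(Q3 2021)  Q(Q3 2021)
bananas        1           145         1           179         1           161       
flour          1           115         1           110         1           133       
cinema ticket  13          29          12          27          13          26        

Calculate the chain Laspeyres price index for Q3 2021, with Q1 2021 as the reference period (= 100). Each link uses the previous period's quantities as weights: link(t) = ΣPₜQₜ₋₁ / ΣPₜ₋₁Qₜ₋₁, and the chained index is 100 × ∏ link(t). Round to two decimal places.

99.65

Link Q1 2021→Q2 2021:
ΣP(Q2 2021)Q(Q1 2021) = 1×145 + 1×115 + 12×29 = 145 + 115 + 348 = 608
ΣP(Q1 2021)Q(Q1 2021) = 1×145 + 1×115 + 13×29 = 145 + 115 + 377 = 637
link = 608/637 = 0.954474
Link Q2 2021→Q3 2021:
ΣP(Q3 2021)Q(Q2 2021) = 1×179 + 1×110 + 13×27 = 179 + 110 + 351 = 640
ΣP(Q2 2021)Q(Q2 2021) = 1×179 + 1×110 + 12×27 = 179 + 110 + 324 = 613
link = 640/613 = 1.044046
Chained index = 100 × 0.954474 × 1.044046 = 99.6515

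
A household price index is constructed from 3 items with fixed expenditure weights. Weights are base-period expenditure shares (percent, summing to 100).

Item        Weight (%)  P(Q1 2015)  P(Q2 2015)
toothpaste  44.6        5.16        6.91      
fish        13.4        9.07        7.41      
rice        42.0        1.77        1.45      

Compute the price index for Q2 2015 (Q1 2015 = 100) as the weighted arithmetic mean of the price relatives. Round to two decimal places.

105.08

toothpaste: 44.6 × (6.91/5.16) = 44.6 × 1.339147 = 59.7260
fish: 13.4 × (7.41/9.07) = 13.4 × 0.816979 = 10.9475
rice: 42.0 × (1.45/1.77) = 42.0 × 0.819209 = 34.4068
Index = Σ wᵢ·(p₁ᵢ/p₀ᵢ) = 59.7260 + 10.9475 + 34.4068 = 105.0803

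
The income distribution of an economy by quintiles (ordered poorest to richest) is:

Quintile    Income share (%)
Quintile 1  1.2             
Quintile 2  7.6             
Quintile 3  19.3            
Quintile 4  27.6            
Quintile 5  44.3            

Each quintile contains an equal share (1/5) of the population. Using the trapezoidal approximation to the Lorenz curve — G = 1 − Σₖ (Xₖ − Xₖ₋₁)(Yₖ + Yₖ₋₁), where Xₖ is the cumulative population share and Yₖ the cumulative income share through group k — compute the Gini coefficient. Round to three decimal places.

Cumulative income shares Yₖ: 0.0120, 0.0880, 0.2810, 0.5570, 1.0000
Σ (Xₖ−Xₖ₋₁)(Yₖ+Yₖ₋₁) = (1/5)(0.0120+0.0000) + (1/5)(0.0880+0.0120) + (1/5)(0.2810+0.0880) + (1/5)(0.5570+0.2810) + (1/5)(1.0000+0.5570)
  = 0.0024 + 0.0200 + 0.0738 + 0.1676 + 0.3114 = 0.5752
G = 1 − 0.5752 = 0.4248

0.425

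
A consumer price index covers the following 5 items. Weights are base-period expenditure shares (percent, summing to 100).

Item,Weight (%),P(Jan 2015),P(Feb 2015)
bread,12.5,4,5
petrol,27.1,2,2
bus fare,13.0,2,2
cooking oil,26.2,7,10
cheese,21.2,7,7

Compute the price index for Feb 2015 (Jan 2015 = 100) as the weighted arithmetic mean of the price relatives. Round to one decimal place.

114.4

bread: 12.5 × (5/4) = 12.5 × 1.250000 = 15.6250
petrol: 27.1 × (2/2) = 27.1 × 1.000000 = 27.1000
bus fare: 13.0 × (2/2) = 13.0 × 1.000000 = 13.0000
cooking oil: 26.2 × (10/7) = 26.2 × 1.428571 = 37.4286
cheese: 21.2 × (7/7) = 21.2 × 1.000000 = 21.2000
Index = Σ wᵢ·(p₁ᵢ/p₀ᵢ) = 15.6250 + 27.1000 + 13.0000 + 37.4286 + 21.2000 = 114.3536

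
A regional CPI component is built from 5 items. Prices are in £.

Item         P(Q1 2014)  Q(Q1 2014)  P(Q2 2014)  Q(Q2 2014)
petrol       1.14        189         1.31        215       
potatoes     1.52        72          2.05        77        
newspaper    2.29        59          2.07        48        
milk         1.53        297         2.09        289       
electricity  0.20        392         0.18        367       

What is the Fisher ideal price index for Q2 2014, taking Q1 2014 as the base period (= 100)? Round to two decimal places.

Laspeyres component (base-period weights):
ΣP(Q2 2014)Q(Q1 2014) = 1.31×189 + 2.05×72 + 2.07×59 + 2.09×297 + 0.18×392 = 247.59 + 147.6 + 122.13 + 620.73 + 70.56 = 1208.61
ΣP(Q1 2014)Q(Q1 2014) = 1.14×189 + 1.52×72 + 2.29×59 + 1.53×297 + 0.20×392 = 215.46 + 109.44 + 135.11 + 454.41 + 78.4 = 992.82
L = 1208.61 / 992.82 × 100 = 121.7351
Paasche component (current-period weights):
ΣP(Q2 2014)Q(Q2 2014) = 1.31×215 + 2.05×77 + 2.07×48 + 2.09×289 + 0.18×367 = 281.65 + 157.85 + 99.36 + 604.01 + 66.06 = 1208.93
ΣP(Q1 2014)Q(Q2 2014) = 1.14×215 + 1.52×77 + 2.29×48 + 1.53×289 + 0.20×367 = 245.1 + 117.04 + 109.92 + 442.17 + 73.4 = 987.63
P = 1208.93 / 987.63 × 100 = 122.4072
Fisher = √(L × P) = √(121.7351 × 122.4072) = 122.0707

122.07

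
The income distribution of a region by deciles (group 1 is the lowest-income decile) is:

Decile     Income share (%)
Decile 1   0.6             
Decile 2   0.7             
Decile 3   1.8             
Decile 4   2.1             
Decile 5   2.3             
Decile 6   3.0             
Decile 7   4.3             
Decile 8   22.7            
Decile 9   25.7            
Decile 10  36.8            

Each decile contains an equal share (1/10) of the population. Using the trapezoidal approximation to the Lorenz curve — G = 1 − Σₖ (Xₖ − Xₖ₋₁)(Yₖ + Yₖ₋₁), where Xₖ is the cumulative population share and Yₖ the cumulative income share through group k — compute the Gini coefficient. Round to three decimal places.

0.613

Cumulative income shares Yₖ: 0.0060, 0.0130, 0.0310, 0.0520, 0.0750, 0.1050, 0.1480, 0.3750, 0.6320, 1.0000
Σ (Xₖ−Xₖ₋₁)(Yₖ+Yₖ₋₁) = (1/10)(0.0060+0.0000) + (1/10)(0.0130+0.0060) + (1/10)(0.0310+0.0130) + (1/10)(0.0520+0.0310) + (1/10)(0.0750+0.0520) + (1/10)(0.1050+0.0750) + (1/10)(0.1480+0.1050) + (1/10)(0.3750+0.1480) + (1/10)(0.6320+0.3750) + (1/10)(1.0000+0.6320)
  = 0.0006 + 0.0019 + 0.0044 + 0.0083 + 0.0127 + 0.0180 + 0.0253 + 0.0523 + 0.1007 + 0.1632 = 0.3874
G = 1 − 0.3874 = 0.6126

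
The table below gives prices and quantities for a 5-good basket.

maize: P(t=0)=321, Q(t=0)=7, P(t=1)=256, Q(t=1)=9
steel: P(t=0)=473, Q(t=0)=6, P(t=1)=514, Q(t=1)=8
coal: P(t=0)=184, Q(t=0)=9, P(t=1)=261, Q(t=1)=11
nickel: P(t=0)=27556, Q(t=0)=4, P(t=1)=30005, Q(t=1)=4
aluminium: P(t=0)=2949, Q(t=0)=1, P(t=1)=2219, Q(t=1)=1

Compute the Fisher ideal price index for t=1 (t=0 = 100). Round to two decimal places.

Laspeyres component (base-period weights):
ΣP(t=1)Q(t=0) = 256×7 + 514×6 + 261×9 + 30005×4 + 2219×1 = 1792 + 3084 + 2349 + 120020 + 2219 = 129464
ΣP(t=0)Q(t=0) = 321×7 + 473×6 + 184×9 + 27556×4 + 2949×1 = 2247 + 2838 + 1656 + 110224 + 2949 = 119914
L = 129464 / 119914 × 100 = 107.9640
Paasche component (current-period weights):
ΣP(t=1)Q(t=1) = 256×9 + 514×8 + 261×11 + 30005×4 + 2219×1 = 2304 + 4112 + 2871 + 120020 + 2219 = 131526
ΣP(t=0)Q(t=1) = 321×9 + 473×8 + 184×11 + 27556×4 + 2949×1 = 2889 + 3784 + 2024 + 110224 + 2949 = 121870
P = 131526 / 121870 × 100 = 107.9232
Fisher = √(L × P) = √(107.9640 × 107.9232) = 107.9436

107.94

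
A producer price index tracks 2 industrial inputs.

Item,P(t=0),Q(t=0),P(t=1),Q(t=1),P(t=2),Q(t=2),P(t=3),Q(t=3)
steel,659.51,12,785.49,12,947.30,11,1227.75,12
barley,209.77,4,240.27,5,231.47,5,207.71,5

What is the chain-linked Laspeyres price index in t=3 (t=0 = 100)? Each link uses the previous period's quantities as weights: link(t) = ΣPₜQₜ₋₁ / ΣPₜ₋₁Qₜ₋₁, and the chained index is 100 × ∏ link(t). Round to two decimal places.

175.69

Link t=0→t=1:
ΣP(t=1)Q(t=0) = 785.49×12 + 240.27×4 = 9425.88 + 961.08 = 10386.96
ΣP(t=0)Q(t=0) = 659.51×12 + 209.77×4 = 7914.12 + 839.08 = 8753.2
link = 10386.96/8753.2 = 1.186647
Link t=1→t=2:
ΣP(t=2)Q(t=1) = 947.30×12 + 231.47×5 = 11367.6 + 1157.35 = 12524.95
ΣP(t=1)Q(t=1) = 785.49×12 + 240.27×5 = 9425.88 + 1201.35 = 10627.23
link = 12524.95/10627.23 = 1.178571
Link t=2→t=3:
ΣP(t=3)Q(t=2) = 1227.75×11 + 207.71×5 = 13505.25 + 1038.55 = 14543.8
ΣP(t=2)Q(t=2) = 947.30×11 + 231.47×5 = 10420.3 + 1157.35 = 11577.65
link = 14543.8/11577.65 = 1.256196
Chained index = 100 × 1.186647 × 1.178571 × 1.256196 = 175.6851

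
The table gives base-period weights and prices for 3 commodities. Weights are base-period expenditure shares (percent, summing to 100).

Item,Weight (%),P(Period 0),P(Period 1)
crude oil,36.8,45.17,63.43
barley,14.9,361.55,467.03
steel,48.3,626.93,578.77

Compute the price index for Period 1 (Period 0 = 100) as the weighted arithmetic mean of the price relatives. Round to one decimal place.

115.5

crude oil: 36.8 × (63.43/45.17) = 36.8 × 1.404251 = 51.6764
barley: 14.9 × (467.03/361.55) = 14.9 × 1.291744 = 19.2470
steel: 48.3 × (578.77/626.93) = 48.3 × 0.923181 = 44.5897
Index = Σ wᵢ·(p₁ᵢ/p₀ᵢ) = 51.6764 + 19.2470 + 44.5897 = 115.5131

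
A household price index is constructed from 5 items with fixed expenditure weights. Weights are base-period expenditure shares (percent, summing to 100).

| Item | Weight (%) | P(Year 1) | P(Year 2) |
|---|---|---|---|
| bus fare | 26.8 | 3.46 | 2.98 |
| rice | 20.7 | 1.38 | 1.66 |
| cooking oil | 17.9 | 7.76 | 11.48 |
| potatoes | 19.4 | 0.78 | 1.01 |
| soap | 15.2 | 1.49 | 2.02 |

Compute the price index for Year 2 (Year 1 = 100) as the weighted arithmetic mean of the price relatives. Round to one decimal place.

bus fare: 26.8 × (2.98/3.46) = 26.8 × 0.861272 = 23.0821
rice: 20.7 × (1.66/1.38) = 20.7 × 1.202899 = 24.9000
cooking oil: 17.9 × (11.48/7.76) = 17.9 × 1.479381 = 26.4809
potatoes: 19.4 × (1.01/0.78) = 19.4 × 1.294872 = 25.1205
soap: 15.2 × (2.02/1.49) = 15.2 × 1.355705 = 20.6067
Index = Σ wᵢ·(p₁ᵢ/p₀ᵢ) = 23.0821 + 24.9000 + 26.4809 + 25.1205 + 20.6067 = 120.1902

120.2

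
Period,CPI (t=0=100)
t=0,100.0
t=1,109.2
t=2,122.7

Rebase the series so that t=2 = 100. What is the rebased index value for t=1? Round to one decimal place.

Rebased(t=1) = 109.2 / 122.7 × 100 = 88.9976

89.0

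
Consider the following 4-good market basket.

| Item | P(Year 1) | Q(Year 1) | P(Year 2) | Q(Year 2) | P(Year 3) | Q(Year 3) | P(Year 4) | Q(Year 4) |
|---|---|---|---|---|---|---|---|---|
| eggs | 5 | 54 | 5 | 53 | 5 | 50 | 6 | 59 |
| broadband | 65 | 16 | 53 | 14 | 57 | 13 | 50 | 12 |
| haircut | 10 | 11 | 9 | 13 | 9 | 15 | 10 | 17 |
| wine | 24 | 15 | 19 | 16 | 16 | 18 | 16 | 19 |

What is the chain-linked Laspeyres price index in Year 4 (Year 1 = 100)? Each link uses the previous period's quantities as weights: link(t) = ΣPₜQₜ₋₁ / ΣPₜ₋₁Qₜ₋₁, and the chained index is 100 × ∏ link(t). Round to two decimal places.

Link Year 1→Year 2:
ΣP(Year 2)Q(Year 1) = 5×54 + 53×16 + 9×11 + 19×15 = 270 + 848 + 99 + 285 = 1502
ΣP(Year 1)Q(Year 1) = 5×54 + 65×16 + 10×11 + 24×15 = 270 + 1040 + 110 + 360 = 1780
link = 1502/1780 = 0.843820
Link Year 2→Year 3:
ΣP(Year 3)Q(Year 2) = 5×53 + 57×14 + 9×13 + 16×16 = 265 + 798 + 117 + 256 = 1436
ΣP(Year 2)Q(Year 2) = 5×53 + 53×14 + 9×13 + 19×16 = 265 + 742 + 117 + 304 = 1428
link = 1436/1428 = 1.005602
Link Year 3→Year 4:
ΣP(Year 4)Q(Year 3) = 6×50 + 50×13 + 10×15 + 16×18 = 300 + 650 + 150 + 288 = 1388
ΣP(Year 3)Q(Year 3) = 5×50 + 57×13 + 9×15 + 16×18 = 250 + 741 + 135 + 288 = 1414
link = 1388/1414 = 0.981612
Chained index = 100 × 0.843820 × 1.005602 × 0.981612 = 83.2945

83.29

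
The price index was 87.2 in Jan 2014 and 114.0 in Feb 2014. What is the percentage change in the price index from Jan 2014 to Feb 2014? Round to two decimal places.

30.73%

Change = (114.0 − 87.2) / 87.2 × 100
       = 26.8 / 87.2 × 100 = 30.7339%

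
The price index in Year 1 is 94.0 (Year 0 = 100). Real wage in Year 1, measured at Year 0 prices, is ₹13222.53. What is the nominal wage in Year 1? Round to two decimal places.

12429.18

Nominal = Real × (Index/100) = 13222.53 × (94.0/100)
        = 13222.53 × 0.940 = 12429.1782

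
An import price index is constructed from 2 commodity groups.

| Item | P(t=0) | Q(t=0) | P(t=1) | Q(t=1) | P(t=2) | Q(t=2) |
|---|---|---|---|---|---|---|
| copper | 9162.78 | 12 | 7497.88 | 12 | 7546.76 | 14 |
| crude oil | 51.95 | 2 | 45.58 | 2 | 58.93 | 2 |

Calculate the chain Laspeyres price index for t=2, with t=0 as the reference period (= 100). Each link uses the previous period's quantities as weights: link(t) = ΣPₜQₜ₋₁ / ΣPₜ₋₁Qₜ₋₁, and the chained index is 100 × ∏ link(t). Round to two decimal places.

Link t=0→t=1:
ΣP(t=1)Q(t=0) = 7497.88×12 + 45.58×2 = 89974.56 + 91.16 = 90065.72
ΣP(t=0)Q(t=0) = 9162.78×12 + 51.95×2 = 109953.36 + 103.9 = 110057.26
link = 90065.72/110057.26 = 0.818353
Link t=1→t=2:
ΣP(t=2)Q(t=1) = 7546.76×12 + 58.93×2 = 90561.12 + 117.86 = 90678.98
ΣP(t=1)Q(t=1) = 7497.88×12 + 45.58×2 = 89974.56 + 91.16 = 90065.72
link = 90678.98/90065.72 = 1.006809
Chained index = 100 × 0.818353 × 1.006809 = 82.3925

82.39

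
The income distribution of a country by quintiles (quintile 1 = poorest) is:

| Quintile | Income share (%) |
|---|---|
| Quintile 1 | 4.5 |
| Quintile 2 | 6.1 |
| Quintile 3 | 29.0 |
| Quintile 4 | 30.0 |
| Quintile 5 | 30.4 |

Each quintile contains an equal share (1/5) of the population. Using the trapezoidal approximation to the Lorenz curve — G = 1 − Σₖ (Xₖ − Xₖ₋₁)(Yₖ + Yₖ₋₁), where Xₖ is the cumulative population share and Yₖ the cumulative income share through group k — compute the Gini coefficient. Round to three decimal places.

0.303

Cumulative income shares Yₖ: 0.0450, 0.1060, 0.3960, 0.6960, 1.0000
Σ (Xₖ−Xₖ₋₁)(Yₖ+Yₖ₋₁) = (1/5)(0.0450+0.0000) + (1/5)(0.1060+0.0450) + (1/5)(0.3960+0.1060) + (1/5)(0.6960+0.3960) + (1/5)(1.0000+0.6960)
  = 0.0090 + 0.0302 + 0.1004 + 0.2184 + 0.3392 = 0.6972
G = 1 − 0.6972 = 0.3028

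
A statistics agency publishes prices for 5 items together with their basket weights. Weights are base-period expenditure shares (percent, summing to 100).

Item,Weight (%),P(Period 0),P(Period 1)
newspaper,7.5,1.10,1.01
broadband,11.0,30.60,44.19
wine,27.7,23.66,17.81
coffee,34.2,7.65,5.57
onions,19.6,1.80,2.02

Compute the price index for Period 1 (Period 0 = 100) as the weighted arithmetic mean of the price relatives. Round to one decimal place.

newspaper: 7.5 × (1.01/1.10) = 7.5 × 0.918182 = 6.8864
broadband: 11.0 × (44.19/30.60) = 11.0 × 1.444118 = 15.8853
wine: 27.7 × (17.81/23.66) = 27.7 × 0.752747 = 20.8511
coffee: 34.2 × (5.57/7.65) = 34.2 × 0.728105 = 24.9012
onions: 19.6 × (2.02/1.80) = 19.6 × 1.122222 = 21.9956
Index = Σ wᵢ·(p₁ᵢ/p₀ᵢ) = 6.8864 + 15.8853 + 20.8511 + 24.9012 + 21.9956 = 90.5195

90.5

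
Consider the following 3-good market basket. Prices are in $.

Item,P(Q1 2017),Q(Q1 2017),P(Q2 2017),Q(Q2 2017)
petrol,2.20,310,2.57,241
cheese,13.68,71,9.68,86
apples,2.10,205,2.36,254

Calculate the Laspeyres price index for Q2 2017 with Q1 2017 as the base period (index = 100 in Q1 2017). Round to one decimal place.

Laspeyres price index uses base-period quantities as weights.
ΣP(Q2 2017)·Q(Q1 2017) = 2.57×310 + 9.68×71 + 2.36×205 = 796.7 + 687.28 + 483.8 = 1967.78
ΣP(Q1 2017)·Q(Q1 2017) = 2.20×310 + 13.68×71 + 2.10×205 = 682 + 971.28 + 430.5 = 2083.78
Index = 1967.78 / 2083.78 × 100 = 94.4332

94.4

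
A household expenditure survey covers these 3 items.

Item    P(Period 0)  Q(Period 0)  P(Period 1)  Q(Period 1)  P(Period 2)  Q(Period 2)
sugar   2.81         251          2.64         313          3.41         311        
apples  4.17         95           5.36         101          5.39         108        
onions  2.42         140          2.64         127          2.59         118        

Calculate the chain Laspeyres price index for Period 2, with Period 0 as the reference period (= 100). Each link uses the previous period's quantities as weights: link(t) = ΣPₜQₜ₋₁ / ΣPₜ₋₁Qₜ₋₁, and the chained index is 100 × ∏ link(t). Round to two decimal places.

121.96

Link Period 0→Period 1:
ΣP(Period 1)Q(Period 0) = 2.64×251 + 5.36×95 + 2.64×140 = 662.64 + 509.2 + 369.6 = 1541.44
ΣP(Period 0)Q(Period 0) = 2.81×251 + 4.17×95 + 2.42×140 = 705.31 + 396.15 + 338.8 = 1440.26
link = 1541.44/1440.26 = 1.070251
Link Period 1→Period 2:
ΣP(Period 2)Q(Period 1) = 3.41×313 + 5.39×101 + 2.59×127 = 1067.33 + 544.39 + 328.93 = 1940.65
ΣP(Period 1)Q(Period 1) = 2.64×313 + 5.36×101 + 2.64×127 = 826.32 + 541.36 + 335.28 = 1702.96
link = 1940.65/1702.96 = 1.139575
Chained index = 100 × 1.070251 × 1.139575 = 121.9631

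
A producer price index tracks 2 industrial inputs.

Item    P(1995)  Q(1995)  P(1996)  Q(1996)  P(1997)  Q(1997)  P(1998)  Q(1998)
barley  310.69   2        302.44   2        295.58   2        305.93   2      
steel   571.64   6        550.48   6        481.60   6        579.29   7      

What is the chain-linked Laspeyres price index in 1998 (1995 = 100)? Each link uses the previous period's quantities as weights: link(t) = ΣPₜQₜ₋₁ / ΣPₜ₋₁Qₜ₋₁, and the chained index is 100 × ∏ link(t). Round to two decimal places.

100.90

Link 1995→1996:
ΣP(1996)Q(1995) = 302.44×2 + 550.48×6 = 604.88 + 3302.88 = 3907.76
ΣP(1995)Q(1995) = 310.69×2 + 571.64×6 = 621.38 + 3429.84 = 4051.22
link = 3907.76/4051.22 = 0.964588
Link 1996→1997:
ΣP(1997)Q(1996) = 295.58×2 + 481.60×6 = 591.16 + 2889.6 = 3480.76
ΣP(1996)Q(1996) = 302.44×2 + 550.48×6 = 604.88 + 3302.88 = 3907.76
link = 3480.76/3907.76 = 0.890730
Link 1997→1998:
ΣP(1998)Q(1997) = 305.93×2 + 579.29×6 = 611.86 + 3475.74 = 4087.6
ΣP(1997)Q(1997) = 295.58×2 + 481.60×6 = 591.16 + 2889.6 = 3480.76
link = 4087.6/3480.76 = 1.174341
Chained index = 100 × 0.964588 × 0.890730 × 1.174341 = 100.8980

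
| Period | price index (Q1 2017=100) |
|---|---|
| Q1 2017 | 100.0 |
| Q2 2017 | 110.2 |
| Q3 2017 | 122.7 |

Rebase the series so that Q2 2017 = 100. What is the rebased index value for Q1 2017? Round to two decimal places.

90.74

Rebased(Q1 2017) = 100.0 / 110.2 × 100 = 90.7441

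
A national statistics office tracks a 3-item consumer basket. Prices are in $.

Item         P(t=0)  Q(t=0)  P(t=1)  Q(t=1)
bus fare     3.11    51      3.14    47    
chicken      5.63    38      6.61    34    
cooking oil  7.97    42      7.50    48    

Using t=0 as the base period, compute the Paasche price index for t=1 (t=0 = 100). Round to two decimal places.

Paasche price index uses current-period quantities as weights.
ΣP(t=1)·Q(t=1) = 3.14×47 + 6.61×34 + 7.50×48 = 147.58 + 224.74 + 360 = 732.32
ΣP(t=0)·Q(t=1) = 3.11×47 + 5.63×34 + 7.97×48 = 146.17 + 191.42 + 382.56 = 720.15
Index = 732.32 / 720.15 × 100 = 101.6899

101.69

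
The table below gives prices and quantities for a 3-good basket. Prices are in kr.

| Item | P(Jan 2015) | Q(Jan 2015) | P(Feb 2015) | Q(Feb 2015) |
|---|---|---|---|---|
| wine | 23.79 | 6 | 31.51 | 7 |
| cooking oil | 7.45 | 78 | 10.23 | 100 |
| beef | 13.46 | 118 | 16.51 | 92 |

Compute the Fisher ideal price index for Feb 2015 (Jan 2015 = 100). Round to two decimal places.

Laspeyres component (base-period weights):
ΣP(Feb 2015)Q(Jan 2015) = 31.51×6 + 10.23×78 + 16.51×118 = 189.06 + 797.94 + 1948.18 = 2935.18
ΣP(Jan 2015)Q(Jan 2015) = 23.79×6 + 7.45×78 + 13.46×118 = 142.74 + 581.1 + 1588.28 = 2312.12
L = 2935.18 / 2312.12 × 100 = 126.9476
Paasche component (current-period weights):
ΣP(Feb 2015)Q(Feb 2015) = 31.51×7 + 10.23×100 + 16.51×92 = 220.57 + 1023 + 1518.92 = 2762.49
ΣP(Jan 2015)Q(Feb 2015) = 23.79×7 + 7.45×100 + 13.46×92 = 166.53 + 745 + 1238.32 = 2149.85
P = 2762.49 / 2149.85 × 100 = 128.4969
Fisher = √(L × P) = √(126.9476 × 128.4969) = 127.7199

127.72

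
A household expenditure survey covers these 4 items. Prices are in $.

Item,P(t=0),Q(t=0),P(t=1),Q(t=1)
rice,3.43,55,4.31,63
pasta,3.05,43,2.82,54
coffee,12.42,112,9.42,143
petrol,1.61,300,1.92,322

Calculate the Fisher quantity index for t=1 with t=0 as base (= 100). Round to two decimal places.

121.02

Laspeyres component (base-period weights):
ΣP(t=0)Q(t=1) = 3.43×63 + 3.05×54 + 12.42×143 + 1.61×322 = 216.09 + 164.7 + 1776.06 + 518.42 = 2675.27
ΣP(t=0)Q(t=0) = 3.43×55 + 3.05×43 + 12.42×112 + 1.61×300 = 188.65 + 131.15 + 1391.04 + 483 = 2193.84
L = 2675.27 / 2193.84 × 100 = 121.9446
Paasche component (current-period weights):
ΣP(t=1)Q(t=1) = 4.31×63 + 2.82×54 + 9.42×143 + 1.92×322 = 271.53 + 152.28 + 1347.06 + 618.24 = 2389.11
ΣP(t=1)Q(t=0) = 4.31×55 + 2.82×43 + 9.42×112 + 1.92×300 = 237.05 + 121.26 + 1055.04 + 576 = 1989.35
P = 2389.11 / 1989.35 × 100 = 120.0950
Fisher = √(L × P) = √(121.9446 × 120.0950) = 121.0163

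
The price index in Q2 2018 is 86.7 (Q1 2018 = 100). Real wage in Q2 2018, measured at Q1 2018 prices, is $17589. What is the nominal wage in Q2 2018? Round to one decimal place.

Nominal = Real × (Index/100) = 17589 × (86.7/100)
        = 17589 × 0.867 = 15249.6630

15249.7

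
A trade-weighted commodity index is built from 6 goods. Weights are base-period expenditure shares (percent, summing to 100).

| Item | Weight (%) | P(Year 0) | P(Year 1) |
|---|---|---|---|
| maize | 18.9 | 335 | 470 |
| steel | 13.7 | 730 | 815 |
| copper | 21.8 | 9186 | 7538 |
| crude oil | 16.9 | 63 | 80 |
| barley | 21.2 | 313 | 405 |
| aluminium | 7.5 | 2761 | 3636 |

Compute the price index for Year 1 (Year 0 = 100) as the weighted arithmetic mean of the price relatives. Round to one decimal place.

118.5

maize: 18.9 × (470/335) = 18.9 × 1.402985 = 26.5164
steel: 13.7 × (815/730) = 13.7 × 1.116438 = 15.2952
copper: 21.8 × (7538/9186) = 21.8 × 0.820597 = 17.8890
crude oil: 16.9 × (80/63) = 16.9 × 1.269841 = 21.4603
barley: 21.2 × (405/313) = 21.2 × 1.293930 = 27.4313
aluminium: 7.5 × (3636/2761) = 7.5 × 1.316914 = 9.8769
Index = Σ wᵢ·(p₁ᵢ/p₀ᵢ) = 26.5164 + 15.2952 + 17.8890 + 21.4603 + 27.4313 + 9.8769 = 118.4691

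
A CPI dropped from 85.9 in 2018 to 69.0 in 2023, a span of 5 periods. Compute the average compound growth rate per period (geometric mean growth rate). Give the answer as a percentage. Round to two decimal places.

Growth factor = (69.0/85.9)^(1/5) = (0.803260)^(1/5) = 0.957131
Growth rate = 0.957131 − 1 = -0.042869 = -4.2869%

-4.29%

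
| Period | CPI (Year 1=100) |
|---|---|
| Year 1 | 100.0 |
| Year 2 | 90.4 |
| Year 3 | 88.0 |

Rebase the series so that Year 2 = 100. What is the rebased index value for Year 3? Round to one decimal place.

Rebased(Year 3) = 88.0 / 90.4 × 100 = 97.3451

97.3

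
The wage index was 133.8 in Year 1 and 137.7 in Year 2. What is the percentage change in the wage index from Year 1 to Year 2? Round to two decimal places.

2.91%

Change = (137.7 − 133.8) / 133.8 × 100
       = 3.9 / 133.8 × 100 = 2.9148%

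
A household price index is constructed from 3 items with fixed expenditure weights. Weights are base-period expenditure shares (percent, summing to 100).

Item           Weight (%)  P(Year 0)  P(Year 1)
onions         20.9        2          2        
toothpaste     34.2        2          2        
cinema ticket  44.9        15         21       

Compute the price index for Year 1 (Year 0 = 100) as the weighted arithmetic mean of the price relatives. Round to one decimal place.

onions: 20.9 × (2/2) = 20.9 × 1.000000 = 20.9000
toothpaste: 34.2 × (2/2) = 34.2 × 1.000000 = 34.2000
cinema ticket: 44.9 × (21/15) = 44.9 × 1.400000 = 62.8600
Index = Σ wᵢ·(p₁ᵢ/p₀ᵢ) = 20.9000 + 34.2000 + 62.8600 = 117.9600

118.0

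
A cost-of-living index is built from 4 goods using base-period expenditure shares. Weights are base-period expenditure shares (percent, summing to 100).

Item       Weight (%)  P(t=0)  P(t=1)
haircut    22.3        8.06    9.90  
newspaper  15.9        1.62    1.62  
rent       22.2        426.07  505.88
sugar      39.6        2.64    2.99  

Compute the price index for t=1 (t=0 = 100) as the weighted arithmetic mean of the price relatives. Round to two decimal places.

114.50

haircut: 22.3 × (9.90/8.06) = 22.3 × 1.228288 = 27.3908
newspaper: 15.9 × (1.62/1.62) = 15.9 × 1.000000 = 15.9000
rent: 22.2 × (505.88/426.07) = 22.2 × 1.187317 = 26.3584
sugar: 39.6 × (2.99/2.64) = 39.6 × 1.132576 = 44.8500
Index = Σ wᵢ·(p₁ᵢ/p₀ᵢ) = 27.3908 + 15.9000 + 26.3584 + 44.8500 = 114.4992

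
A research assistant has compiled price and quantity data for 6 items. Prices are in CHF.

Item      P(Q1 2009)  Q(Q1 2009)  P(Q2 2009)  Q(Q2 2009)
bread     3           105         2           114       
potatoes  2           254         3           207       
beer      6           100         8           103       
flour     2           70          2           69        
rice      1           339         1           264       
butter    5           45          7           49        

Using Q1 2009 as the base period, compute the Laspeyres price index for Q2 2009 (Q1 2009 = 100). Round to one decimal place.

Laspeyres price index uses base-period quantities as weights.
ΣP(Q2 2009)·Q(Q1 2009) = 2×105 + 3×254 + 8×100 + 2×70 + 1×339 + 7×45 = 210 + 762 + 800 + 140 + 339 + 315 = 2566
ΣP(Q1 2009)·Q(Q1 2009) = 3×105 + 2×254 + 6×100 + 2×70 + 1×339 + 5×45 = 315 + 508 + 600 + 140 + 339 + 225 = 2127
Index = 2566 / 2127 × 100 = 120.6394

120.6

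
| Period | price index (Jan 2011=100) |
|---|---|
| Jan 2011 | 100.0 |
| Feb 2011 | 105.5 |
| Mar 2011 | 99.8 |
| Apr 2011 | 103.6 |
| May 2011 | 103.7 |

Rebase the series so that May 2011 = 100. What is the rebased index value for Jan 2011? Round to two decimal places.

Rebased(Jan 2011) = 100.0 / 103.7 × 100 = 96.4320

96.43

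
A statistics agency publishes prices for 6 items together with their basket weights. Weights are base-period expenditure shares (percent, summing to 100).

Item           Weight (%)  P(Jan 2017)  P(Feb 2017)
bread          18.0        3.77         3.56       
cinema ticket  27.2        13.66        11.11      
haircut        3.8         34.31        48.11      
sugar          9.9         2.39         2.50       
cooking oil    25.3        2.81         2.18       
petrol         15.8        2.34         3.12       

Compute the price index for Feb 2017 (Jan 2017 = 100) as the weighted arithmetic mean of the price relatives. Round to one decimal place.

bread: 18.0 × (3.56/3.77) = 18.0 × 0.944297 = 16.9973
cinema ticket: 27.2 × (11.11/13.66) = 27.2 × 0.813324 = 22.1224
haircut: 3.8 × (48.11/34.31) = 3.8 × 1.402215 = 5.3284
sugar: 9.9 × (2.50/2.39) = 9.9 × 1.046025 = 10.3556
cooking oil: 25.3 × (2.18/2.81) = 25.3 × 0.775801 = 19.6278
petrol: 15.8 × (3.12/2.34) = 15.8 × 1.333333 = 21.0667
Index = Σ wᵢ·(p₁ᵢ/p₀ᵢ) = 16.9973 + 22.1224 + 5.3284 + 10.3556 + 19.6278 + 21.0667 = 95.4982

95.5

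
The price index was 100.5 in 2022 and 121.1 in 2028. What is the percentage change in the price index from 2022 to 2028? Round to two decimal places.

20.50%

Change = (121.1 − 100.5) / 100.5 × 100
       = 20.6 / 100.5 × 100 = 20.4975%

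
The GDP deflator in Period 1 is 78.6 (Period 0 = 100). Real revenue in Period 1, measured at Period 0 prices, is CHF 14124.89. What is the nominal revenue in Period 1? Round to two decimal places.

11102.16

Nominal = Real × (Index/100) = 14124.89 × (78.6/100)
        = 14124.89 × 0.786 = 11102.1635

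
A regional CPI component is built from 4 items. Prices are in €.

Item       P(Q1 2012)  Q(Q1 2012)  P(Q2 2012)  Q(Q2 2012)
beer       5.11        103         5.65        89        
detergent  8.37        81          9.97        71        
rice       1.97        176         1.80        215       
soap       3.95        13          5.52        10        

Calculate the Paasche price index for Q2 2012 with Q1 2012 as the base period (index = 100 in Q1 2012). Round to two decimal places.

Paasche price index uses current-period quantities as weights.
ΣP(Q2 2012)·Q(Q2 2012) = 5.65×89 + 9.97×71 + 1.80×215 + 5.52×10 = 502.85 + 707.87 + 387 + 55.2 = 1652.92
ΣP(Q1 2012)·Q(Q2 2012) = 5.11×89 + 8.37×71 + 1.97×215 + 3.95×10 = 454.79 + 594.27 + 423.55 + 39.5 = 1512.11
Index = 1652.92 / 1512.11 × 100 = 109.3122

109.31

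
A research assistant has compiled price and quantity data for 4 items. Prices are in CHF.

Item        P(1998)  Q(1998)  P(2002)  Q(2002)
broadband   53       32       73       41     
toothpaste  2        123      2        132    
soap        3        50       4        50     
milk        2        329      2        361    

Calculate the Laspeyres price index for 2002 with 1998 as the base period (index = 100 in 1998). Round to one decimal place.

Laspeyres price index uses base-period quantities as weights.
ΣP(2002)·Q(1998) = 73×32 + 2×123 + 4×50 + 2×329 = 2336 + 246 + 200 + 658 = 3440
ΣP(1998)·Q(1998) = 53×32 + 2×123 + 3×50 + 2×329 = 1696 + 246 + 150 + 658 = 2750
Index = 3440 / 2750 × 100 = 125.0909

125.1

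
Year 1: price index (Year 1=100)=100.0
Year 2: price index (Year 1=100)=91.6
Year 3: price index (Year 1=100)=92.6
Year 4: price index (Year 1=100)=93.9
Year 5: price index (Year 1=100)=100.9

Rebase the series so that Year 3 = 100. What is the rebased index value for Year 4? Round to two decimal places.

Rebased(Year 4) = 93.9 / 92.6 × 100 = 101.4039

101.40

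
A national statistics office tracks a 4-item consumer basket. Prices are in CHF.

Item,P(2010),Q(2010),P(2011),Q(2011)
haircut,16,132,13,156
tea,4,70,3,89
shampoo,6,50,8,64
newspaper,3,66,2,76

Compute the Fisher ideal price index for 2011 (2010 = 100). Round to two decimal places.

85.24

Laspeyres component (base-period weights):
ΣP(2011)Q(2010) = 13×132 + 3×70 + 8×50 + 2×66 = 1716 + 210 + 400 + 132 = 2458
ΣP(2010)Q(2010) = 16×132 + 4×70 + 6×50 + 3×66 = 2112 + 280 + 300 + 198 = 2890
L = 2458 / 2890 × 100 = 85.0519
Paasche component (current-period weights):
ΣP(2011)Q(2011) = 13×156 + 3×89 + 8×64 + 2×76 = 2028 + 267 + 512 + 152 = 2959
ΣP(2010)Q(2011) = 16×156 + 4×89 + 6×64 + 3×76 = 2496 + 356 + 384 + 228 = 3464
P = 2959 / 3464 × 100 = 85.4215
Fisher = √(L × P) = √(85.0519 × 85.4215) = 85.2365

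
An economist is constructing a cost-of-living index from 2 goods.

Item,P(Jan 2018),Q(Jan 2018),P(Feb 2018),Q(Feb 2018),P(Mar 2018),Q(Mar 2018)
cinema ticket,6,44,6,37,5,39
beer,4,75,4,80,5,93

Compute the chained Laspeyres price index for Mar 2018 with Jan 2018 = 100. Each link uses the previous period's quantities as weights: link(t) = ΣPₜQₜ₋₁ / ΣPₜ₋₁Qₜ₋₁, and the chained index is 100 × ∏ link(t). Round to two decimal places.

Link Jan 2018→Feb 2018:
ΣP(Feb 2018)Q(Jan 2018) = 6×44 + 4×75 = 264 + 300 = 564
ΣP(Jan 2018)Q(Jan 2018) = 6×44 + 4×75 = 264 + 300 = 564
link = 564/564 = 1.000000
Link Feb 2018→Mar 2018:
ΣP(Mar 2018)Q(Feb 2018) = 5×37 + 5×80 = 185 + 400 = 585
ΣP(Feb 2018)Q(Feb 2018) = 6×37 + 4×80 = 222 + 320 = 542
link = 585/542 = 1.079336
Chained index = 100 × 1.000000 × 1.079336 = 107.9336

107.93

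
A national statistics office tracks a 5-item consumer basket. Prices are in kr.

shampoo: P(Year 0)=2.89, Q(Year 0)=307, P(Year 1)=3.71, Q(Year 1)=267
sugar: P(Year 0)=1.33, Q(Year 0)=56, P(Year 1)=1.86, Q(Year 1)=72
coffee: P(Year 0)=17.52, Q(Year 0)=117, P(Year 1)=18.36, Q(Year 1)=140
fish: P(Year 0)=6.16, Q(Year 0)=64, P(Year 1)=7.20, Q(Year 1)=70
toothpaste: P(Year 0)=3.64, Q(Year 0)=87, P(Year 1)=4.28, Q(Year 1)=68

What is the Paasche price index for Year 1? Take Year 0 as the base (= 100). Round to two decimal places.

112.28

Paasche price index uses current-period quantities as weights.
ΣP(Year 1)·Q(Year 1) = 3.71×267 + 1.86×72 + 18.36×140 + 7.20×70 + 4.28×68 = 990.57 + 133.92 + 2570.4 + 504 + 291.04 = 4489.93
ΣP(Year 0)·Q(Year 1) = 2.89×267 + 1.33×72 + 17.52×140 + 6.16×70 + 3.64×68 = 771.63 + 95.76 + 2452.8 + 431.2 + 247.52 = 3998.91
Index = 4489.93 / 3998.91 × 100 = 112.2788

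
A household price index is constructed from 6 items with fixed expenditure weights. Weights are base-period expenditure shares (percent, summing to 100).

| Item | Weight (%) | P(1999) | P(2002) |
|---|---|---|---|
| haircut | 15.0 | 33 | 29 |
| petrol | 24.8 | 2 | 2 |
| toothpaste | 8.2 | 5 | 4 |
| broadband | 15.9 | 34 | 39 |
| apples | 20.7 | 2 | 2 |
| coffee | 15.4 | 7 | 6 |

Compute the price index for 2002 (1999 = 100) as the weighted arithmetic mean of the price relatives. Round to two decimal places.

96.68

haircut: 15.0 × (29/33) = 15.0 × 0.878788 = 13.1818
petrol: 24.8 × (2/2) = 24.8 × 1.000000 = 24.8000
toothpaste: 8.2 × (4/5) = 8.2 × 0.800000 = 6.5600
broadband: 15.9 × (39/34) = 15.9 × 1.147059 = 18.2382
apples: 20.7 × (2/2) = 20.7 × 1.000000 = 20.7000
coffee: 15.4 × (6/7) = 15.4 × 0.857143 = 13.2000
Index = Σ wᵢ·(p₁ᵢ/p₀ᵢ) = 13.1818 + 24.8000 + 6.5600 + 18.2382 + 20.7000 + 13.2000 = 96.6801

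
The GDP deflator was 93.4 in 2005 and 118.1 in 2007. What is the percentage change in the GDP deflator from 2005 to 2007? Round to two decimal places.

Change = (118.1 − 93.4) / 93.4 × 100
       = 24.7 / 93.4 × 100 = 26.4454%

26.45%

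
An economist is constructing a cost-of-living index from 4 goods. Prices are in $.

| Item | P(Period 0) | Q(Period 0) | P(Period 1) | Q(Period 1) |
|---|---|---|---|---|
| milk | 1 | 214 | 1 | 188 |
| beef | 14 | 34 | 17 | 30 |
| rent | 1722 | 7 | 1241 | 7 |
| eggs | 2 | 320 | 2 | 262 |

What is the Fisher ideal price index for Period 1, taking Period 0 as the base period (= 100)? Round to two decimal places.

Laspeyres component (base-period weights):
ΣP(Period 1)Q(Period 0) = 1×214 + 17×34 + 1241×7 + 2×320 = 214 + 578 + 8687 + 640 = 10119
ΣP(Period 0)Q(Period 0) = 1×214 + 14×34 + 1722×7 + 2×320 = 214 + 476 + 12054 + 640 = 13384
L = 10119 / 13384 × 100 = 75.6052
Paasche component (current-period weights):
ΣP(Period 1)Q(Period 1) = 1×188 + 17×30 + 1241×7 + 2×262 = 188 + 510 + 8687 + 524 = 9909
ΣP(Period 0)Q(Period 1) = 1×188 + 14×30 + 1722×7 + 2×262 = 188 + 420 + 12054 + 524 = 13186
P = 9909 / 13186 × 100 = 75.1479
Fisher = √(L × P) = √(75.6052 × 75.1479) = 75.3762

75.38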